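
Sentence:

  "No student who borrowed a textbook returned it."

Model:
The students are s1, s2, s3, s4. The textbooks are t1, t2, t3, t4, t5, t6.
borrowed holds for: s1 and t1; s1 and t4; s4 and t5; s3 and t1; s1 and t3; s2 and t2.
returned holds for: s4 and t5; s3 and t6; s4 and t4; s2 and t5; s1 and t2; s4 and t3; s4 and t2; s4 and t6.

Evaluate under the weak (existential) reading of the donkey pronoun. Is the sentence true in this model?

False

"it" takes "a textbook" as antecedent — a donkey pronoun bound across the clause boundary.
Truth condition: for no (s,t) with borrowed(s,t) does returned(s,t) hold.
Restrictor pairs — does the scope hold? (s1,t1):fails  (s1,t3):fails  (s1,t4):fails  (s2,t2):fails  (s3,t1):fails  (s4,t5):holds
Scope holds for 1 pair(s), so the sentence is false.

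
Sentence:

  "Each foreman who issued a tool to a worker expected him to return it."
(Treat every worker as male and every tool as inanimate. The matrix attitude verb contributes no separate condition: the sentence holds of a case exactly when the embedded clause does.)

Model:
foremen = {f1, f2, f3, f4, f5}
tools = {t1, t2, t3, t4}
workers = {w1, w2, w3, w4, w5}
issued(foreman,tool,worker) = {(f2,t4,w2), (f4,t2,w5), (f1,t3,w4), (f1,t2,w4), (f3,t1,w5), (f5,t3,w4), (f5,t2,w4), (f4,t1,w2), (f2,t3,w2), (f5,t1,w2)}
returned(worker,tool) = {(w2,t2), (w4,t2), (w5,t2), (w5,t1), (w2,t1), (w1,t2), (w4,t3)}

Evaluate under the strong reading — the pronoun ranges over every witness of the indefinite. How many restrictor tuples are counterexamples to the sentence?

2

"him" takes "a worker" as antecedent and "it" takes "a tool"; both are donkey pronouns co-varying with the restrictor.
Strong reading: for every (f,t,w) with issued(f,t,w), returned(w,t).
Restrictor triples: (f1,t2,w4)→returned(w4,t2) ✓  (f1,t3,w4)→returned(w4,t3) ✓  (f2,t3,w2)→returned(w2,t3) ✗  (f2,t4,w2)→returned(w2,t4) ✗  (f3,t1,w5)→returned(w5,t1) ✓  (f4,t1,w2)→returned(w2,t1) ✓  (f4,t2,w5)→returned(w5,t2) ✓  (f5,t1,w2)→returned(w2,t1) ✓  (f5,t2,w4)→returned(w4,t2) ✓  (f5,t3,w4)→returned(w4,t3) ✓
Counterexamples (restrictor triples failing the scope): 2.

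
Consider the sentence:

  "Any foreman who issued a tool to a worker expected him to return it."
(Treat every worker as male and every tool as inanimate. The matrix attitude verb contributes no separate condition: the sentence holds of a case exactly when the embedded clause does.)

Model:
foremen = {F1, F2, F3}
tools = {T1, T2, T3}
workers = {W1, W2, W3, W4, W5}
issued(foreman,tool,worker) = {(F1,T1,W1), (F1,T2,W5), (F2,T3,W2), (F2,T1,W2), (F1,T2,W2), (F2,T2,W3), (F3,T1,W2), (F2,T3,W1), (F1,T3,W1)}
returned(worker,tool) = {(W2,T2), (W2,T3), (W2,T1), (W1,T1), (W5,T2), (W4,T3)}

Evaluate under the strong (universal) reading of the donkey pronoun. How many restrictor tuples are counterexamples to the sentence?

3

"him" takes "a worker" as antecedent and "it" takes "a tool"; both are donkey pronouns co-varying with the restrictor.
Strong reading: for every (f,t,w) with issued(f,t,w), returned(w,t).
Restrictor triples: (F1,T1,W1)→returned(W1,T1) ✓  (F1,T2,W2)→returned(W2,T2) ✓  (F1,T2,W5)→returned(W5,T2) ✓  (F1,T3,W1)→returned(W1,T3) ✗  (F2,T1,W2)→returned(W2,T1) ✓  (F2,T2,W3)→returned(W3,T2) ✗  (F2,T3,W1)→returned(W1,T3) ✗  (F2,T3,W2)→returned(W2,T3) ✓  (F3,T1,W2)→returned(W2,T1) ✓
Counterexamples (restrictor triples failing the scope): 3.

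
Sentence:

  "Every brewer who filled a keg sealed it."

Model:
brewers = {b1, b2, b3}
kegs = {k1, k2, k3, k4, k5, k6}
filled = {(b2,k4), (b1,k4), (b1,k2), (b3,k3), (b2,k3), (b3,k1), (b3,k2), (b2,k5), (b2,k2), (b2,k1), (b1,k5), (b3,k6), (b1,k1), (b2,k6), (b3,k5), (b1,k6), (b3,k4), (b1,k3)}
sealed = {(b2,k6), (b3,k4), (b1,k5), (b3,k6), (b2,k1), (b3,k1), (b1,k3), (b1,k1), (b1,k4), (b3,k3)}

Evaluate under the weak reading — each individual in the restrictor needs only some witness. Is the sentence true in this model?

"it" takes "a keg" as antecedent — a donkey pronoun bound across the clause boundary.
Weak reading: every brewer b with some filled-keg has at least one filled-keg k such that sealed(b,k).
Per brewer: b1:✓  b2:✓  b3:✓
Every brewer in the restrictor has a witness.

True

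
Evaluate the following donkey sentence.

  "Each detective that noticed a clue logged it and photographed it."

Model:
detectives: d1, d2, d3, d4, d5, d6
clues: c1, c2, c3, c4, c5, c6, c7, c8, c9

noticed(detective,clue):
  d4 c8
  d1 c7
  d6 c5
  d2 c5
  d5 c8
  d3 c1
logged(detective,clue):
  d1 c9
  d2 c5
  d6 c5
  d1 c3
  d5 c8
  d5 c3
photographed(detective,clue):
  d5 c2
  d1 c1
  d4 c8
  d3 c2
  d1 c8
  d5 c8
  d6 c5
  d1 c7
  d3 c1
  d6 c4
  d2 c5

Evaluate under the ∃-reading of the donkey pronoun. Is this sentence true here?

"it" takes "a clue" as antecedent — a donkey pronoun bound across the clause boundary.
Weak reading: every detective d with some noticed-clue has at least one noticed-clue c such that logged(d,c) ∧ photographed(d,c).
Per detective: d1:✗  d2:✓  d3:✗  d4:✗  d5:✓  d6:✓
d1 has no witness among its noticed-clues.

False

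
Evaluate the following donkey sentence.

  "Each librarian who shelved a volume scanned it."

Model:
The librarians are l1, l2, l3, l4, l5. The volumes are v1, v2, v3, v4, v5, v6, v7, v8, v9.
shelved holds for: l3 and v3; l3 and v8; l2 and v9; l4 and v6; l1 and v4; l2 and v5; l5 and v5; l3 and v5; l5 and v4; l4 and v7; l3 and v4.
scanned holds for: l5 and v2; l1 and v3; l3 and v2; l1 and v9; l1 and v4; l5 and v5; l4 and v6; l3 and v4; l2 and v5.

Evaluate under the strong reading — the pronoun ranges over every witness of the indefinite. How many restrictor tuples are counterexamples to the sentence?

"it" takes "a volume" as antecedent — a donkey pronoun bound across the clause boundary.
Strong reading: for every (l,v) with shelved(l,v), scanned(l,v).
Restrictor pairs: (l1,v4) ✓  (l2,v5) ✓  (l2,v9) ✗  (l3,v3) ✗  (l3,v4) ✓  (l3,v5) ✗  (l3,v8) ✗  (l4,v6) ✓  (l4,v7) ✗  (l5,v4) ✗  (l5,v5) ✓
Counterexamples (restrictor pairs failing the scope): 6.

6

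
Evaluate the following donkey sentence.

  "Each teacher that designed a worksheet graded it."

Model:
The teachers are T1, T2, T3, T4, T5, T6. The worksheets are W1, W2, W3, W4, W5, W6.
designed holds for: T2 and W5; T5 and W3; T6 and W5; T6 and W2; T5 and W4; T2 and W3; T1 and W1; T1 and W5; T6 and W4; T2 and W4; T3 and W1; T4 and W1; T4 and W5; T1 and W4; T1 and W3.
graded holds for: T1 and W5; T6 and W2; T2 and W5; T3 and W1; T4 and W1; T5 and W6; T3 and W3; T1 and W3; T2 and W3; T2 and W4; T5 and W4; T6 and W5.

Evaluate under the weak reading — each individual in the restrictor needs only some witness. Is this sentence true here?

"it" takes "a worksheet" as antecedent — a donkey pronoun bound across the clause boundary.
Weak reading: every teacher t with some designed-worksheet has at least one designed-worksheet w such that graded(t,w).
Per teacher: T1:✓  T2:✓  T3:✓  T4:✓  T5:✓  T6:✓
Every teacher in the restrictor has a witness.

True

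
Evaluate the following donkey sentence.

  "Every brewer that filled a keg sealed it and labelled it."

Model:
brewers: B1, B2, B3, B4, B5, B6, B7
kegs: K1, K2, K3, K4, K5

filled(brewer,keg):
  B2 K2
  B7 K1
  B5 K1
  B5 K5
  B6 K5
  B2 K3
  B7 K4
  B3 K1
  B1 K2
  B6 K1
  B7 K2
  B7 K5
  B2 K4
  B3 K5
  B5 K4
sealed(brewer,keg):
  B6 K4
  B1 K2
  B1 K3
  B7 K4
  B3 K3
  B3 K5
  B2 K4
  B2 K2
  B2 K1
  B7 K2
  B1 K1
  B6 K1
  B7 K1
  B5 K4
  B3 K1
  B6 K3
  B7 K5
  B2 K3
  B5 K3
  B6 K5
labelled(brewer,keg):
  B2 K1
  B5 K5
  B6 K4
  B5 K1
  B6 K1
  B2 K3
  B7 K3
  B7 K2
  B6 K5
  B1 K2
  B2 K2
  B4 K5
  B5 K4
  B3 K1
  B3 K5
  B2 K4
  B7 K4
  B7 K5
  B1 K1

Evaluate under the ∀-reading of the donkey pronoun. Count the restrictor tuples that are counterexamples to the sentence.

"it" takes "a keg" as antecedent — a donkey pronoun bound across the clause boundary.
Strong reading: for every (b,k) with filled(b,k), sealed(b,k) ∧ labelled(b,k).
Restrictor pairs: (B1,K2) ✓  (B2,K2) ✓  (B2,K3) ✓  (B2,K4) ✓  (B3,K1) ✓  (B3,K5) ✓  (B5,K1) ✗  (B5,K4) ✓  (B5,K5) ✗  (B6,K1) ✓  (B6,K5) ✓  (B7,K1) ✗  (B7,K2) ✓  (B7,K4) ✓  (B7,K5) ✓
Counterexamples (restrictor pairs failing the scope): 3.

3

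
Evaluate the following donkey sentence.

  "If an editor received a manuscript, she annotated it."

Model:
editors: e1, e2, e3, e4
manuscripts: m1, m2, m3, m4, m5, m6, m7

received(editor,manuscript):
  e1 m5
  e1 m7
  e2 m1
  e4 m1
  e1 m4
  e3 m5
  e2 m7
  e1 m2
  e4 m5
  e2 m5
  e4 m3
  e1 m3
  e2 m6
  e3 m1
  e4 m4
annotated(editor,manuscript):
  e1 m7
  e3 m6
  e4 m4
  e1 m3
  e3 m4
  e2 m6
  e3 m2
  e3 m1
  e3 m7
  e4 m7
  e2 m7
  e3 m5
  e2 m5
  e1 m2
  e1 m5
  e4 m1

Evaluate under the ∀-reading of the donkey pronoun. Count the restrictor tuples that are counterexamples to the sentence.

4

"it" takes "a manuscript" as antecedent — a donkey pronoun bound across the clause boundary.
Strong reading: for every (e,m) with received(e,m), annotated(e,m).
Restrictor pairs: (e1,m2) ✓  (e1,m3) ✓  (e1,m4) ✗  (e1,m5) ✓  (e1,m7) ✓  (e2,m1) ✗  (e2,m5) ✓  (e2,m6) ✓  (e2,m7) ✓  (e3,m1) ✓  (e3,m5) ✓  (e4,m1) ✓  (e4,m3) ✗  (e4,m4) ✓  (e4,m5) ✗
Counterexamples (restrictor pairs failing the scope): 4.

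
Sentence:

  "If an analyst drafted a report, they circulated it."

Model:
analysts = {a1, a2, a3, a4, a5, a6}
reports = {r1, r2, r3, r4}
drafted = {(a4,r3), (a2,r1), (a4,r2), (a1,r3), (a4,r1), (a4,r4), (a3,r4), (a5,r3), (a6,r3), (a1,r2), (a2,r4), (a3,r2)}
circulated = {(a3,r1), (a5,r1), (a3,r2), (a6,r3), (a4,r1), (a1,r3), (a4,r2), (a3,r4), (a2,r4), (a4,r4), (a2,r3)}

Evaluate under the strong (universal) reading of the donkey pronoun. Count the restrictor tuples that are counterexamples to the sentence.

"it" takes "a report" as antecedent — a donkey pronoun bound across the clause boundary.
Strong reading: for every (a,r) with drafted(a,r), circulated(a,r).
Restrictor pairs: (a1,r2) ✗  (a1,r3) ✓  (a2,r1) ✗  (a2,r4) ✓  (a3,r2) ✓  (a3,r4) ✓  (a4,r1) ✓  (a4,r2) ✓  (a4,r3) ✗  (a4,r4) ✓  (a5,r3) ✗  (a6,r3) ✓
Counterexamples (restrictor pairs failing the scope): 4.

4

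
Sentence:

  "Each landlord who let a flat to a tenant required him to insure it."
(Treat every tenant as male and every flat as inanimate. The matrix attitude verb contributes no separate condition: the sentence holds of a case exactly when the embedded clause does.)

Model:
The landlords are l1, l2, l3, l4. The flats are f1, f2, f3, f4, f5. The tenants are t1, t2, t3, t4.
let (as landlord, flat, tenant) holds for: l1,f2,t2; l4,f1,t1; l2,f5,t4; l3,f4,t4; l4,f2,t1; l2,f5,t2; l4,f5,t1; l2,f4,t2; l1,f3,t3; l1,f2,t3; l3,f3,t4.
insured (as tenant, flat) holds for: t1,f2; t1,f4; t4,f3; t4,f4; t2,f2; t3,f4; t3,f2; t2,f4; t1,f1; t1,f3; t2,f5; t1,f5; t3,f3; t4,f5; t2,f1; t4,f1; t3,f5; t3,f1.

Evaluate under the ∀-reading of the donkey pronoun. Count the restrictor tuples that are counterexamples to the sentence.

"him" takes "a tenant" as antecedent and "it" takes "a flat"; both are donkey pronouns co-varying with the restrictor.
Strong reading: for every (l,f,t) with let(l,f,t), insured(t,f).
Restrictor triples: (l1,f2,t2)→insured(t2,f2) ✓  (l1,f2,t3)→insured(t3,f2) ✓  (l1,f3,t3)→insured(t3,f3) ✓  (l2,f4,t2)→insured(t2,f4) ✓  (l2,f5,t2)→insured(t2,f5) ✓  (l2,f5,t4)→insured(t4,f5) ✓  (l3,f3,t4)→insured(t4,f3) ✓  (l3,f4,t4)→insured(t4,f4) ✓  (l4,f1,t1)→insured(t1,f1) ✓  (l4,f2,t1)→insured(t1,f2) ✓  (l4,f5,t1)→insured(t1,f5) ✓
Counterexamples (restrictor triples failing the scope): 0.

0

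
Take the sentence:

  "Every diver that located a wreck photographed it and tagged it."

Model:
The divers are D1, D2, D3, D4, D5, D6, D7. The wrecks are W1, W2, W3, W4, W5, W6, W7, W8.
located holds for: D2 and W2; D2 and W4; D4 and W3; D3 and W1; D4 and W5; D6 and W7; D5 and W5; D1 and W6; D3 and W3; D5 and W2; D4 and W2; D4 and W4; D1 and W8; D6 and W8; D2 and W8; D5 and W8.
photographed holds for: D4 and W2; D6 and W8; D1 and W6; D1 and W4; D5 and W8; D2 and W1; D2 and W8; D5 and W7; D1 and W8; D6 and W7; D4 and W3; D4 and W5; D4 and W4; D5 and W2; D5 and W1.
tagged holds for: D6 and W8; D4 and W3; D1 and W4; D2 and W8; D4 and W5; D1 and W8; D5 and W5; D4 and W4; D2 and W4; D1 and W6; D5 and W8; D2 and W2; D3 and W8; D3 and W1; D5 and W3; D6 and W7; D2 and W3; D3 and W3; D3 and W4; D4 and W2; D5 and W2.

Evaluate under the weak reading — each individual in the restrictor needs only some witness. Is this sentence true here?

False

"it" takes "a wreck" as antecedent — a donkey pronoun bound across the clause boundary.
Weak reading: every diver d with some located-wreck has at least one located-wreck w such that photographed(d,w) ∧ tagged(d,w).
Per diver: D1:✓  D2:✓  D3:✗  D4:✓  D5:✓  D6:✓
D3 has no witness among its located-wrecks.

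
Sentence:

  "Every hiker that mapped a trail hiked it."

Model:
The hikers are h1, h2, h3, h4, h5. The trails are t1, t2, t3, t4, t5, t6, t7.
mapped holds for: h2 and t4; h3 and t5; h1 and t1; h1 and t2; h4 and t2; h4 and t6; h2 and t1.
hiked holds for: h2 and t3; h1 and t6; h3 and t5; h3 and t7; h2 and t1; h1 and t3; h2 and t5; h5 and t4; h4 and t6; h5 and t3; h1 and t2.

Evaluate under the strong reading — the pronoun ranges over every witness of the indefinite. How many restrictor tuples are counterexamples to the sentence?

"it" takes "a trail" as antecedent — a donkey pronoun bound across the clause boundary.
Strong reading: for every (h,t) with mapped(h,t), hiked(h,t).
Restrictor pairs: (h1,t1) ✗  (h1,t2) ✓  (h2,t1) ✓  (h2,t4) ✗  (h3,t5) ✓  (h4,t2) ✗  (h4,t6) ✓
Counterexamples (restrictor pairs failing the scope): 3.

3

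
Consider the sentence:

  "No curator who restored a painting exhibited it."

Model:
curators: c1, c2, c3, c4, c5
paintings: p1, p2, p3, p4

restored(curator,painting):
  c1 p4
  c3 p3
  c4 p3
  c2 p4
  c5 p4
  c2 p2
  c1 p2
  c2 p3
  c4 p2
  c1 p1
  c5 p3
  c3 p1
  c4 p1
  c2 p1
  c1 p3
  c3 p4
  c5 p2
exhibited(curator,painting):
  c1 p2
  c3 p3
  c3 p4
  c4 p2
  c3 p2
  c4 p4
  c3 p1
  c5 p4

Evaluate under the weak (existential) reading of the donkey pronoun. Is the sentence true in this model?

False

"it" takes "a painting" as antecedent — a donkey pronoun bound across the clause boundary.
Truth condition: for no (c,p) with restored(c,p) does exhibited(c,p) hold.
Restrictor pairs — does the scope hold? (c1,p1):fails  (c1,p2):holds  (c1,p3):fails  (c1,p4):fails  (c2,p1):fails  (c2,p2):fails  (c2,p3):fails  (c2,p4):fails  (c3,p1):holds  (c3,p3):holds  (c3,p4):holds  (c4,p1):fails  (c4,p2):holds  (c4,p3):fails  (c5,p2):fails  (c5,p3):fails  (c5,p4):holds
Scope holds for 6 pair(s), so the sentence is false.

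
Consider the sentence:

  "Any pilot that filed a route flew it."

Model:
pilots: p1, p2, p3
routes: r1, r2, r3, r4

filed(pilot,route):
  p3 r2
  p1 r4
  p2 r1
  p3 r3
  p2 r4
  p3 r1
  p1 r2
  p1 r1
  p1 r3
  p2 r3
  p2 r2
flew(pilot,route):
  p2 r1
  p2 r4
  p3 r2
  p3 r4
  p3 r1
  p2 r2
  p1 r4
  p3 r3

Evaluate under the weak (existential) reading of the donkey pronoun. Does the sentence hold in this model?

True

"it" takes "a route" as antecedent — a donkey pronoun bound across the clause boundary.
Weak reading: every pilot p with some filed-route has at least one filed-route r such that flew(p,r).
Per pilot: p1:✓  p2:✓  p3:✓
Every pilot in the restrictor has a witness.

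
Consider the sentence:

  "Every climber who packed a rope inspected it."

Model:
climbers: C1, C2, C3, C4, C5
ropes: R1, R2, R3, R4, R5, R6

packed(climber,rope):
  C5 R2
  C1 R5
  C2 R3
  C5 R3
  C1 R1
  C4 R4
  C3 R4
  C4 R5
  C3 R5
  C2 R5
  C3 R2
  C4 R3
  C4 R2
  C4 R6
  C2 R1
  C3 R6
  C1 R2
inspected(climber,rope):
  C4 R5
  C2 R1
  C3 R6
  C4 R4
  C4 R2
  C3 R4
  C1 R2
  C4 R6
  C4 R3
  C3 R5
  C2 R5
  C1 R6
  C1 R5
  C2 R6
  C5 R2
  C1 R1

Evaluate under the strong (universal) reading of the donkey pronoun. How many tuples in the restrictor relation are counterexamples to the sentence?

3

"it" takes "a rope" as antecedent — a donkey pronoun bound across the clause boundary.
Strong reading: for every (c,r) with packed(c,r), inspected(c,r).
Restrictor pairs: (C1,R1) ✓  (C1,R2) ✓  (C1,R5) ✓  (C2,R1) ✓  (C2,R3) ✗  (C2,R5) ✓  (C3,R2) ✗  (C3,R4) ✓  (C3,R5) ✓  (C3,R6) ✓  (C4,R2) ✓  (C4,R3) ✓  (C4,R4) ✓  (C4,R5) ✓  (C4,R6) ✓  (C5,R2) ✓  (C5,R3) ✗
Counterexamples (restrictor pairs failing the scope): 3.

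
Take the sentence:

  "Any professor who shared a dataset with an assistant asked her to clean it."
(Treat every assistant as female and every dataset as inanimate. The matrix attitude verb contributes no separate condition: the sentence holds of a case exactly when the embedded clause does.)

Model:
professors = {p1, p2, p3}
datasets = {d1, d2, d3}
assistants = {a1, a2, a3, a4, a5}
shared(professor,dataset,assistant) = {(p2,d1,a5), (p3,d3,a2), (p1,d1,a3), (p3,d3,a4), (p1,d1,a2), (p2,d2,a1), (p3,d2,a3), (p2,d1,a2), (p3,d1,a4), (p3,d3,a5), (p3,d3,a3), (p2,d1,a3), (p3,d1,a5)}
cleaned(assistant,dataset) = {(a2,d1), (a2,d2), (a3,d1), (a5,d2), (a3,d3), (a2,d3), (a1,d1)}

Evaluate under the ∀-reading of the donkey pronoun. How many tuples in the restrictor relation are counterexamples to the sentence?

7

"her" takes "an assistant" as antecedent and "it" takes "a dataset"; both are donkey pronouns co-varying with the restrictor.
Strong reading: for every (p,d,a) with shared(p,d,a), cleaned(a,d).
Restrictor triples: (p1,d1,a2)→cleaned(a2,d1) ✓  (p1,d1,a3)→cleaned(a3,d1) ✓  (p2,d1,a2)→cleaned(a2,d1) ✓  (p2,d1,a3)→cleaned(a3,d1) ✓  (p2,d1,a5)→cleaned(a5,d1) ✗  (p2,d2,a1)→cleaned(a1,d2) ✗  (p3,d1,a4)→cleaned(a4,d1) ✗  (p3,d1,a5)→cleaned(a5,d1) ✗  (p3,d2,a3)→cleaned(a3,d2) ✗  (p3,d3,a2)→cleaned(a2,d3) ✓  (p3,d3,a3)→cleaned(a3,d3) ✓  (p3,d3,a4)→cleaned(a4,d3) ✗  (p3,d3,a5)→cleaned(a5,d3) ✗
Counterexamples (restrictor triples failing the scope): 7.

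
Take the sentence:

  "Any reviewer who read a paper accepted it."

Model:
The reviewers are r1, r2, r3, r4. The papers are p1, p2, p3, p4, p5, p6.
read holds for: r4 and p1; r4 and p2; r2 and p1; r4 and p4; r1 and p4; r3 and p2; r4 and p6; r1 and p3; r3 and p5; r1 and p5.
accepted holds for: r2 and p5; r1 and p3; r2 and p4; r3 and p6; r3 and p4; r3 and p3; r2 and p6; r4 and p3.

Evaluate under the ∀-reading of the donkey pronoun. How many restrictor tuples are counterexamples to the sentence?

"it" takes "a paper" as antecedent — a donkey pronoun bound across the clause boundary.
Strong reading: for every (r,p) with read(r,p), accepted(r,p).
Restrictor pairs: (r1,p3) ✓  (r1,p4) ✗  (r1,p5) ✗  (r2,p1) ✗  (r3,p2) ✗  (r3,p5) ✗  (r4,p1) ✗  (r4,p2) ✗  (r4,p4) ✗  (r4,p6) ✗
Counterexamples (restrictor pairs failing the scope): 9.

9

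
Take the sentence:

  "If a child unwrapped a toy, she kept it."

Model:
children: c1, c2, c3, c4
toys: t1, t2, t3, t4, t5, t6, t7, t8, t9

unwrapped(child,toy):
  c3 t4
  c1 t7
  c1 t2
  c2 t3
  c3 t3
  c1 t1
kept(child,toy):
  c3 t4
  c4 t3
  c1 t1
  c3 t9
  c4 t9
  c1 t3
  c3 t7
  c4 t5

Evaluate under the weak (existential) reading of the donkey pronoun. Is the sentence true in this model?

False

"it" takes "a toy" as antecedent — a donkey pronoun bound across the clause boundary.
Weak reading: every child c with some unwrapped-toy has at least one unwrapped-toy t such that kept(c,t).
Per child: c1:✓  c2:✗  c3:✓
c2 has no witness among its unwrapped-toys.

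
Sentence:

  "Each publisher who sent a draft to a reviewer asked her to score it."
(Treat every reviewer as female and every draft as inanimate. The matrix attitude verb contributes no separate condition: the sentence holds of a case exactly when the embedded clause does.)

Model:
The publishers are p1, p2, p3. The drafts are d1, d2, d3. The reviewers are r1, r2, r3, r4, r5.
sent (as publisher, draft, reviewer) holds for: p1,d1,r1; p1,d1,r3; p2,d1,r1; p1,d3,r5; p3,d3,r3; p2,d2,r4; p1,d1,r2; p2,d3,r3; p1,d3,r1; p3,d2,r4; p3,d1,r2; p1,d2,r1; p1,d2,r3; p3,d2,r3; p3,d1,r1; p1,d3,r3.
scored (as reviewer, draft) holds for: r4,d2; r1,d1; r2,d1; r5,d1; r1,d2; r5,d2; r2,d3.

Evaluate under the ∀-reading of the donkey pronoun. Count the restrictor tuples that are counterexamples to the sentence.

"her" takes "a reviewer" as antecedent and "it" takes "a draft"; both are donkey pronouns co-varying with the restrictor.
Strong reading: for every (p,d,r) with sent(p,d,r), scored(r,d).
Restrictor triples: (p1,d1,r1)→scored(r1,d1) ✓  (p1,d1,r2)→scored(r2,d1) ✓  (p1,d1,r3)→scored(r3,d1) ✗  (p1,d2,r1)→scored(r1,d2) ✓  (p1,d2,r3)→scored(r3,d2) ✗  (p1,d3,r1)→scored(r1,d3) ✗  (p1,d3,r3)→scored(r3,d3) ✗  (p1,d3,r5)→scored(r5,d3) ✗  (p2,d1,r1)→scored(r1,d1) ✓  (p2,d2,r4)→scored(r4,d2) ✓  (p2,d3,r3)→scored(r3,d3) ✗  (p3,d1,r1)→scored(r1,d1) ✓  (p3,d1,r2)→scored(r2,d1) ✓  (p3,d2,r3)→scored(r3,d2) ✗  (p3,d2,r4)→scored(r4,d2) ✓  (p3,d3,r3)→scored(r3,d3) ✗
Counterexamples (restrictor triples failing the scope): 8.

8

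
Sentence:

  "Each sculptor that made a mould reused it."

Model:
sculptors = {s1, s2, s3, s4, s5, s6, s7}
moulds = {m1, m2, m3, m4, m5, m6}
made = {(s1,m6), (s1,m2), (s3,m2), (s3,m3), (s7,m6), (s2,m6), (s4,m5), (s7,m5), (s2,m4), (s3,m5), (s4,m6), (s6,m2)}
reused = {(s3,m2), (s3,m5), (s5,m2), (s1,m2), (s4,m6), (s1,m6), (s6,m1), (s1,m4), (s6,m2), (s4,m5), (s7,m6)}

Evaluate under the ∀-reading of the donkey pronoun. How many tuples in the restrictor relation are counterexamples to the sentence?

4

"it" takes "a mould" as antecedent — a donkey pronoun bound across the clause boundary.
Strong reading: for every (s,m) with made(s,m), reused(s,m).
Restrictor pairs: (s1,m2) ✓  (s1,m6) ✓  (s2,m4) ✗  (s2,m6) ✗  (s3,m2) ✓  (s3,m3) ✗  (s3,m5) ✓  (s4,m5) ✓  (s4,m6) ✓  (s6,m2) ✓  (s7,m5) ✗  (s7,m6) ✓
Counterexamples (restrictor pairs failing the scope): 4.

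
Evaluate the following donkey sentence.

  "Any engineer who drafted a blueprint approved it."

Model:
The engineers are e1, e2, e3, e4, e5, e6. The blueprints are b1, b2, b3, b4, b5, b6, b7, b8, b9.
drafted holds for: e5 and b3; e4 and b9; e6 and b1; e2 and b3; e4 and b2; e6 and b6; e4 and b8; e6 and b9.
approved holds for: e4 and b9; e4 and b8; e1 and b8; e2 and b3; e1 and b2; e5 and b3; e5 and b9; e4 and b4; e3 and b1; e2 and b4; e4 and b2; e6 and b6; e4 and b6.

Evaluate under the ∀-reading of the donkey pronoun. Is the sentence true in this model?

"it" takes "a blueprint" as antecedent — a donkey pronoun bound across the clause boundary.
Strong reading: for every (e,b) with drafted(e,b), approved(e,b).
Restrictor pairs: (e2,b3) ✓  (e4,b2) ✓  (e4,b8) ✓  (e4,b9) ✓  (e5,b3) ✓  (e6,b1) ✗  (e6,b6) ✓  (e6,b9) ✗
Counterexample: (e6,b1) is in drafted but fails the scope.

False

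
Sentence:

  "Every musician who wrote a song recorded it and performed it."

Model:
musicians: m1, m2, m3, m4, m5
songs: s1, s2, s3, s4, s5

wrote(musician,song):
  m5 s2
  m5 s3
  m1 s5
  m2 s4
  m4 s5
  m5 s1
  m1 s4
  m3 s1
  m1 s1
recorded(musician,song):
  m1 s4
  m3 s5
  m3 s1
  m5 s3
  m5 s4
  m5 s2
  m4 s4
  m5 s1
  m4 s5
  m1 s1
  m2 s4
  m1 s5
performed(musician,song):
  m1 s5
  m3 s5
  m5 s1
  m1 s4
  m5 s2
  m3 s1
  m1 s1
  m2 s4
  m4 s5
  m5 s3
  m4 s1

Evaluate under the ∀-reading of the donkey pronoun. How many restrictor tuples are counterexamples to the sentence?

0

"it" takes "a song" as antecedent — a donkey pronoun bound across the clause boundary.
Strong reading: for every (m,s) with wrote(m,s), recorded(m,s) ∧ performed(m,s).
Restrictor pairs: (m1,s1) ✓  (m1,s4) ✓  (m1,s5) ✓  (m2,s4) ✓  (m3,s1) ✓  (m4,s5) ✓  (m5,s1) ✓  (m5,s2) ✓  (m5,s3) ✓
Counterexamples (restrictor pairs failing the scope): 0.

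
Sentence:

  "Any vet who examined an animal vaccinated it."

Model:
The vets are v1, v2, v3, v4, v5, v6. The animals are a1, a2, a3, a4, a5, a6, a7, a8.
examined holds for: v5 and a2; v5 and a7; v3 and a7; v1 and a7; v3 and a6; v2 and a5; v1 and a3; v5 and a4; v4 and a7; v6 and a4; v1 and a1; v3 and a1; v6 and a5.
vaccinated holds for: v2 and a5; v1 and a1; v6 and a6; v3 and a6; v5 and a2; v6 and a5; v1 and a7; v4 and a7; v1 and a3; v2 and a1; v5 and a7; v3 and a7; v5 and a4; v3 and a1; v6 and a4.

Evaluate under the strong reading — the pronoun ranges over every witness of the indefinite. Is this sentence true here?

"it" takes "an animal" as antecedent — a donkey pronoun bound across the clause boundary.
Strong reading: for every (v,a) with examined(v,a), vaccinated(v,a).
Restrictor pairs: (v1,a1) ✓  (v1,a3) ✓  (v1,a7) ✓  (v2,a5) ✓  (v3,a1) ✓  (v3,a6) ✓  (v3,a7) ✓  (v4,a7) ✓  (v5,a2) ✓  (v5,a4) ✓  (v5,a7) ✓  (v6,a4) ✓  (v6,a5) ✓
Every restrictor pair satisfies the scope.

True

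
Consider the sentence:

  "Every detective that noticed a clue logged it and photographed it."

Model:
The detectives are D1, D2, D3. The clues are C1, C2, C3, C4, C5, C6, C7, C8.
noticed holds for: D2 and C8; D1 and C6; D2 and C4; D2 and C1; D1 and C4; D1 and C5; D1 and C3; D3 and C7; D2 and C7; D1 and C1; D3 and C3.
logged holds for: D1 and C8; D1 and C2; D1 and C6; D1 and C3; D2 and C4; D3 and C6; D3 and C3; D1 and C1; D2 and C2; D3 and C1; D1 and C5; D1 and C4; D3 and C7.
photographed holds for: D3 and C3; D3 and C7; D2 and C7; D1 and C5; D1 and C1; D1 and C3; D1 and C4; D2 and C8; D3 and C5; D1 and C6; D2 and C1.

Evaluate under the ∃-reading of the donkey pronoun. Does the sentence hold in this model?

False

"it" takes "a clue" as antecedent — a donkey pronoun bound across the clause boundary.
Weak reading: every detective d with some noticed-clue has at least one noticed-clue c such that logged(d,c) ∧ photographed(d,c).
Per detective: D1:✓  D2:✗  D3:✓
D2 has no witness among its noticed-clues.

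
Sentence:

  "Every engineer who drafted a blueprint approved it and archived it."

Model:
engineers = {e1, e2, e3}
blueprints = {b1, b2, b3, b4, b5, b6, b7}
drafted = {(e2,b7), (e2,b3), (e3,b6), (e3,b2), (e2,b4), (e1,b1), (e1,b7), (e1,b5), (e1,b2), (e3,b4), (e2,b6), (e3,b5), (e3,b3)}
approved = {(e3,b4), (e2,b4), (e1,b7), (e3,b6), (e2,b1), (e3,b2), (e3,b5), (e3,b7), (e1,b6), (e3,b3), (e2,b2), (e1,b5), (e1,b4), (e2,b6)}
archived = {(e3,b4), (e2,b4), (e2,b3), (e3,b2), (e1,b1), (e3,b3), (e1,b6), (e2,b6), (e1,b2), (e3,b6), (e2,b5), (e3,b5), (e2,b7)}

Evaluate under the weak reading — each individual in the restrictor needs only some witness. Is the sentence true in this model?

"it" takes "a blueprint" as antecedent — a donkey pronoun bound across the clause boundary.
Weak reading: every engineer e with some drafted-blueprint has at least one drafted-blueprint b such that approved(e,b) ∧ archived(e,b).
Per engineer: e1:✗  e2:✓  e3:✓
e1 has no witness among its drafted-blueprints.

False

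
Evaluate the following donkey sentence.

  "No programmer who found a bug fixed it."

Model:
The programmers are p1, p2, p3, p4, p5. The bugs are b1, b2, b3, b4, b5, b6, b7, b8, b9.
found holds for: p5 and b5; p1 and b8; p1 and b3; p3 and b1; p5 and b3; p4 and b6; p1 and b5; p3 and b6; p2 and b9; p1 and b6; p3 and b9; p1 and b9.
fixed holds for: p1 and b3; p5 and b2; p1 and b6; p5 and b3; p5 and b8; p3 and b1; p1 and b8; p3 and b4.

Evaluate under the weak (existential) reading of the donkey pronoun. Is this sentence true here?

False

"it" takes "a bug" as antecedent — a donkey pronoun bound across the clause boundary.
Truth condition: for no (p,b) with found(p,b) does fixed(p,b) hold.
Restrictor pairs — does the scope hold? (p1,b3):holds  (p1,b5):fails  (p1,b6):holds  (p1,b8):holds  (p1,b9):fails  (p2,b9):fails  (p3,b1):holds  (p3,b6):fails  (p3,b9):fails  (p4,b6):fails  (p5,b3):holds  (p5,b5):fails
Scope holds for 5 pair(s), so the sentence is false.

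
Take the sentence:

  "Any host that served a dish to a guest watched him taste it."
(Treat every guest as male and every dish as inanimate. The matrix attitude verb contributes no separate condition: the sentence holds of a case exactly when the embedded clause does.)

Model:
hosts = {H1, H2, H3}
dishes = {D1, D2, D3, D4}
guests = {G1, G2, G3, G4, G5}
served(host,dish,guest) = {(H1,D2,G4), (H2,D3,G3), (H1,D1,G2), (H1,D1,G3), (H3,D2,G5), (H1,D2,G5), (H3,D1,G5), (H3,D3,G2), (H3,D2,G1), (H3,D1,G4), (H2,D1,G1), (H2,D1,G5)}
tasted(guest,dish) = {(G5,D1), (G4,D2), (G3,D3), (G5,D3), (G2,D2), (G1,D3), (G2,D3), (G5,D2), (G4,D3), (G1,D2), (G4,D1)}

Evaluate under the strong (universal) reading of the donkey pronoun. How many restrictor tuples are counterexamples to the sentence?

3

"him" takes "a guest" as antecedent and "it" takes "a dish"; both are donkey pronouns co-varying with the restrictor.
Strong reading: for every (h,d,g) with served(h,d,g), tasted(g,d).
Restrictor triples: (H1,D1,G2)→tasted(G2,D1) ✗  (H1,D1,G3)→tasted(G3,D1) ✗  (H1,D2,G4)→tasted(G4,D2) ✓  (H1,D2,G5)→tasted(G5,D2) ✓  (H2,D1,G1)→tasted(G1,D1) ✗  (H2,D1,G5)→tasted(G5,D1) ✓  (H2,D3,G3)→tasted(G3,D3) ✓  (H3,D1,G4)→tasted(G4,D1) ✓  (H3,D1,G5)→tasted(G5,D1) ✓  (H3,D2,G1)→tasted(G1,D2) ✓  (H3,D2,G5)→tasted(G5,D2) ✓  (H3,D3,G2)→tasted(G2,D3) ✓
Counterexamples (restrictor triples failing the scope): 3.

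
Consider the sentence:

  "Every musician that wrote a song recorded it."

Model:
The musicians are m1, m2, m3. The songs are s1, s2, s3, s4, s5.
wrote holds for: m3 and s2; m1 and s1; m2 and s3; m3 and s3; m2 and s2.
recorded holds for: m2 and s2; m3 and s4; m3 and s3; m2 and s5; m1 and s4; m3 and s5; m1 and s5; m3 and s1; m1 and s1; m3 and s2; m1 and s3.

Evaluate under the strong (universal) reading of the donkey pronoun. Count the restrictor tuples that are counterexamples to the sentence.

1

"it" takes "a song" as antecedent — a donkey pronoun bound across the clause boundary.
Strong reading: for every (m,s) with wrote(m,s), recorded(m,s).
Restrictor pairs: (m1,s1) ✓  (m2,s2) ✓  (m2,s3) ✗  (m3,s2) ✓  (m3,s3) ✓
Counterexamples (restrictor pairs failing the scope): 1.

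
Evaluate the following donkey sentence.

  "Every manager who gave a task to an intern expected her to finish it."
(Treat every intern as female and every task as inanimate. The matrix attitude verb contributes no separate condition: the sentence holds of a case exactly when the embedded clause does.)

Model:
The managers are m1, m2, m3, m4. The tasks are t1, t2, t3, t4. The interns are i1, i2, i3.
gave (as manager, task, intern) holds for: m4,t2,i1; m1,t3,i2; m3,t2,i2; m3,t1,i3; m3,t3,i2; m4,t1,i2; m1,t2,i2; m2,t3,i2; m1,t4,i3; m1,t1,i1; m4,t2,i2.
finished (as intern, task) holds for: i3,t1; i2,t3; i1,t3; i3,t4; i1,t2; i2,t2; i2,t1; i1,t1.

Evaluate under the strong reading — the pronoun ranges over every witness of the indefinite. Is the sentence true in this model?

True

"her" takes "an intern" as antecedent and "it" takes "a task"; both are donkey pronouns co-varying with the restrictor.
Strong reading: for every (m,t,i) with gave(m,t,i), finished(i,t).
Restrictor triples: (m1,t1,i1)→finished(i1,t1) ✓  (m1,t2,i2)→finished(i2,t2) ✓  (m1,t3,i2)→finished(i2,t3) ✓  (m1,t4,i3)→finished(i3,t4) ✓  (m2,t3,i2)→finished(i2,t3) ✓  (m3,t1,i3)→finished(i3,t1) ✓  (m3,t2,i2)→finished(i2,t2) ✓  (m3,t3,i2)→finished(i2,t3) ✓  (m4,t1,i2)→finished(i2,t1) ✓  (m4,t2,i1)→finished(i1,t2) ✓  (m4,t2,i2)→finished(i2,t2) ✓
Every restrictor triple satisfies the scope.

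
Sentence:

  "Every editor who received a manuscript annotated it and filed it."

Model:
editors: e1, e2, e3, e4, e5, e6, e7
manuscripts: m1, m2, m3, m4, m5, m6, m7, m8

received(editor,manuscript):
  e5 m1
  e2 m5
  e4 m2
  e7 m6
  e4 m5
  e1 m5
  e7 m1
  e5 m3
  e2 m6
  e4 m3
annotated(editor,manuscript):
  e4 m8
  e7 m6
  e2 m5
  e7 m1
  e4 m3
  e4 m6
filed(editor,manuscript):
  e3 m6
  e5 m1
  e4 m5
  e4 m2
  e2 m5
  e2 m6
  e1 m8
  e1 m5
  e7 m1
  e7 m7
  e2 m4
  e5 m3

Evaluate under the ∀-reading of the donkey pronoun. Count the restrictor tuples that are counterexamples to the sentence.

"it" takes "a manuscript" as antecedent — a donkey pronoun bound across the clause boundary.
Strong reading: for every (e,m) with received(e,m), annotated(e,m) ∧ filed(e,m).
Restrictor pairs: (e1,m5) ✗  (e2,m5) ✓  (e2,m6) ✗  (e4,m2) ✗  (e4,m3) ✗  (e4,m5) ✗  (e5,m1) ✗  (e5,m3) ✗  (e7,m1) ✓  (e7,m6) ✗
Counterexamples (restrictor pairs failing the scope): 8.

8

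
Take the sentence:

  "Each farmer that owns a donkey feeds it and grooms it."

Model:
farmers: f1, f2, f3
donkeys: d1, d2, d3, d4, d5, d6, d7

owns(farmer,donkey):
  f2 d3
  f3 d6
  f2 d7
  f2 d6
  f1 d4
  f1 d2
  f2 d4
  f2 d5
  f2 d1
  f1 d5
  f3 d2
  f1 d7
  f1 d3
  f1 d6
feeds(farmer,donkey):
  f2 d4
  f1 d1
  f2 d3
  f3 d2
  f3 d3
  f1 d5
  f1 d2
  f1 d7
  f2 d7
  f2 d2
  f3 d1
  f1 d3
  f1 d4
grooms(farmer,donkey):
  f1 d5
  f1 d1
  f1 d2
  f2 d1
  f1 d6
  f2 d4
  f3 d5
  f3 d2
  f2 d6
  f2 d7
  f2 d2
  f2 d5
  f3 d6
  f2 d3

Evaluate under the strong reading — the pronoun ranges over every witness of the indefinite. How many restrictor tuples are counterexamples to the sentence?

8

"it" takes "a donkey" as antecedent — a donkey pronoun bound across the clause boundary.
Strong reading: for every (f,d) with owns(f,d), feeds(f,d) ∧ grooms(f,d).
Restrictor pairs: (f1,d2) ✓  (f1,d3) ✗  (f1,d4) ✗  (f1,d5) ✓  (f1,d6) ✗  (f1,d7) ✗  (f2,d1) ✗  (f2,d3) ✓  (f2,d4) ✓  (f2,d5) ✗  (f2,d6) ✗  (f2,d7) ✓  (f3,d2) ✓  (f3,d6) ✗
Counterexamples (restrictor pairs failing the scope): 8.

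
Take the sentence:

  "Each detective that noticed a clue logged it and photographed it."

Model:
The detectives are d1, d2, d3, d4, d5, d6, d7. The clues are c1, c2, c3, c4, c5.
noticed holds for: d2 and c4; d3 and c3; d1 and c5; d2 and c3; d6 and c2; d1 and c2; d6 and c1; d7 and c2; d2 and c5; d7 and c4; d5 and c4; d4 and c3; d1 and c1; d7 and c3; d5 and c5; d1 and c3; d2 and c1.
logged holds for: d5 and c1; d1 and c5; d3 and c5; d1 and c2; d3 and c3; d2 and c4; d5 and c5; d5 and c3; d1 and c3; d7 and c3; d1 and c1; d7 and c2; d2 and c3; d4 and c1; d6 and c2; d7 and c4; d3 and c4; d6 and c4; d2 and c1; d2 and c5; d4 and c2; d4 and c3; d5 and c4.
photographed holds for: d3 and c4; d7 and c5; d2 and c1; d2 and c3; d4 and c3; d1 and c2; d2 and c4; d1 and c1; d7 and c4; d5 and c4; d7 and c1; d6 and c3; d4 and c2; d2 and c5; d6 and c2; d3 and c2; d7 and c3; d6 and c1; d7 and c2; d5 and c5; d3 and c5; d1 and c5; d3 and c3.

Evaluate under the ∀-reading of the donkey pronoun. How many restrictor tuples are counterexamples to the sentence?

2

"it" takes "a clue" as antecedent — a donkey pronoun bound across the clause boundary.
Strong reading: for every (d,c) with noticed(d,c), logged(d,c) ∧ photographed(d,c).
Restrictor pairs: (d1,c1) ✓  (d1,c2) ✓  (d1,c3) ✗  (d1,c5) ✓  (d2,c1) ✓  (d2,c3) ✓  (d2,c4) ✓  (d2,c5) ✓  (d3,c3) ✓  (d4,c3) ✓  (d5,c4) ✓  (d5,c5) ✓  (d6,c1) ✗  (d6,c2) ✓  (d7,c2) ✓  (d7,c3) ✓  (d7,c4) ✓
Counterexamples (restrictor pairs failing the scope): 2.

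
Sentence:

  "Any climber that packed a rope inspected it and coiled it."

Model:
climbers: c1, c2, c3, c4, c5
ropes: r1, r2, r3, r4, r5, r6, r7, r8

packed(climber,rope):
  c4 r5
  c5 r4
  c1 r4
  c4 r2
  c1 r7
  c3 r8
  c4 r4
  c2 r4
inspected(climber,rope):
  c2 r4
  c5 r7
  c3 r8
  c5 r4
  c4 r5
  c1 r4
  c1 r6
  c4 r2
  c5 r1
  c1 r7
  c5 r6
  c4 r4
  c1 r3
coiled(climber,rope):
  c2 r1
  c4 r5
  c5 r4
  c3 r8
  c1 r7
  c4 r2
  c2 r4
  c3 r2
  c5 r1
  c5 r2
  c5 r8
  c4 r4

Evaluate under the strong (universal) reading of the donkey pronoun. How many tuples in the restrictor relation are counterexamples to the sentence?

"it" takes "a rope" as antecedent — a donkey pronoun bound across the clause boundary.
Strong reading: for every (c,r) with packed(c,r), inspected(c,r) ∧ coiled(c,r).
Restrictor pairs: (c1,r4) ✗  (c1,r7) ✓  (c2,r4) ✓  (c3,r8) ✓  (c4,r2) ✓  (c4,r4) ✓  (c4,r5) ✓  (c5,r4) ✓
Counterexamples (restrictor pairs failing the scope): 1.

1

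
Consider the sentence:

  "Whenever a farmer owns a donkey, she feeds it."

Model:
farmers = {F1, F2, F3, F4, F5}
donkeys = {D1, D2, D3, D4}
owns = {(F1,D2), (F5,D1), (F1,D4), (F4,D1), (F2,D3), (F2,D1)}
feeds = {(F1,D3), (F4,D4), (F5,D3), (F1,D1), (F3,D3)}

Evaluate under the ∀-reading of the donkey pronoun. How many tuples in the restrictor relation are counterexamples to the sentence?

"it" takes "a donkey" as antecedent — a donkey pronoun bound across the clause boundary.
Strong reading: for every (f,d) with owns(f,d), feeds(f,d).
Restrictor pairs: (F1,D2) ✗  (F1,D4) ✗  (F2,D1) ✗  (F2,D3) ✗  (F4,D1) ✗  (F5,D1) ✗
Counterexamples (restrictor pairs failing the scope): 6.

6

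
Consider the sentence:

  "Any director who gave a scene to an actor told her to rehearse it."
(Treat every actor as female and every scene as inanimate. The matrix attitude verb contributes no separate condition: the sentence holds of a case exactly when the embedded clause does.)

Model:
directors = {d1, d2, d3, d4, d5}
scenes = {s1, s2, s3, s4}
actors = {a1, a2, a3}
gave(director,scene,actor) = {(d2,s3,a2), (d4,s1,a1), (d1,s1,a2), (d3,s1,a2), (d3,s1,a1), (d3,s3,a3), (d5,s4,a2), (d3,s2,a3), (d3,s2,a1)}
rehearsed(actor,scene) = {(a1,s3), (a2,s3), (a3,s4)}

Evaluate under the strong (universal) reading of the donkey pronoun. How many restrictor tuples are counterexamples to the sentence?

8

"her" takes "an actor" as antecedent and "it" takes "a scene"; both are donkey pronouns co-varying with the restrictor.
Strong reading: for every (d,s,a) with gave(d,s,a), rehearsed(a,s).
Restrictor triples: (d1,s1,a2)→rehearsed(a2,s1) ✗  (d2,s3,a2)→rehearsed(a2,s3) ✓  (d3,s1,a1)→rehearsed(a1,s1) ✗  (d3,s1,a2)→rehearsed(a2,s1) ✗  (d3,s2,a1)→rehearsed(a1,s2) ✗  (d3,s2,a3)→rehearsed(a3,s2) ✗  (d3,s3,a3)→rehearsed(a3,s3) ✗  (d4,s1,a1)→rehearsed(a1,s1) ✗  (d5,s4,a2)→rehearsed(a2,s4) ✗
Counterexamples (restrictor triples failing the scope): 8.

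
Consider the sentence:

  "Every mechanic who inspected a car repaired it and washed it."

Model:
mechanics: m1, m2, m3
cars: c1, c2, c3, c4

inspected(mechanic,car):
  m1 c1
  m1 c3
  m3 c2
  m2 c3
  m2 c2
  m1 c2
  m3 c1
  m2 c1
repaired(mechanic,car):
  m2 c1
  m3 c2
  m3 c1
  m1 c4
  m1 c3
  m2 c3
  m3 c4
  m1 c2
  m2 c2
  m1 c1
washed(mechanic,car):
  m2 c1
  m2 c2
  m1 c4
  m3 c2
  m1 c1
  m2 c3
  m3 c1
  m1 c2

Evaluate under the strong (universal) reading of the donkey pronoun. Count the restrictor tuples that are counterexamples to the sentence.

"it" takes "a car" as antecedent — a donkey pronoun bound across the clause boundary.
Strong reading: for every (m,c) with inspected(m,c), repaired(m,c) ∧ washed(m,c).
Restrictor pairs: (m1,c1) ✓  (m1,c2) ✓  (m1,c3) ✗  (m2,c1) ✓  (m2,c2) ✓  (m2,c3) ✓  (m3,c1) ✓  (m3,c2) ✓
Counterexamples (restrictor pairs failing the scope): 1.

1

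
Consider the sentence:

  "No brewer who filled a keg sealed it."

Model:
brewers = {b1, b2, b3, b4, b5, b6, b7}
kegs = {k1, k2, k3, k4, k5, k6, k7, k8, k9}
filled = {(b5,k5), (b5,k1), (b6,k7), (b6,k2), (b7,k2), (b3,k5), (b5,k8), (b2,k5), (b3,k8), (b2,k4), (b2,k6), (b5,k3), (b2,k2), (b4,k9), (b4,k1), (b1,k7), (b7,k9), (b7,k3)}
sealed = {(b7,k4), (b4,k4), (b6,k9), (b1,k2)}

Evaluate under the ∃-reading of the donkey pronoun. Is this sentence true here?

True

"it" takes "a keg" as antecedent — a donkey pronoun bound across the clause boundary.
Truth condition: for no (b,k) with filled(b,k) does sealed(b,k) hold.
Restrictor pairs — does the scope hold? (b1,k7):fails  (b2,k2):fails  (b2,k4):fails  (b2,k5):fails  (b2,k6):fails  (b3,k5):fails  (b3,k8):fails  (b4,k1):fails  (b4,k9):fails  (b5,k1):fails  (b5,k3):fails  (b5,k5):fails  (b5,k8):fails  (b6,k2):fails  (b6,k7):fails  (b7,k2):fails  (b7,k3):fails  (b7,k9):fails
Scope holds for no restrictor pair, so the sentence is true.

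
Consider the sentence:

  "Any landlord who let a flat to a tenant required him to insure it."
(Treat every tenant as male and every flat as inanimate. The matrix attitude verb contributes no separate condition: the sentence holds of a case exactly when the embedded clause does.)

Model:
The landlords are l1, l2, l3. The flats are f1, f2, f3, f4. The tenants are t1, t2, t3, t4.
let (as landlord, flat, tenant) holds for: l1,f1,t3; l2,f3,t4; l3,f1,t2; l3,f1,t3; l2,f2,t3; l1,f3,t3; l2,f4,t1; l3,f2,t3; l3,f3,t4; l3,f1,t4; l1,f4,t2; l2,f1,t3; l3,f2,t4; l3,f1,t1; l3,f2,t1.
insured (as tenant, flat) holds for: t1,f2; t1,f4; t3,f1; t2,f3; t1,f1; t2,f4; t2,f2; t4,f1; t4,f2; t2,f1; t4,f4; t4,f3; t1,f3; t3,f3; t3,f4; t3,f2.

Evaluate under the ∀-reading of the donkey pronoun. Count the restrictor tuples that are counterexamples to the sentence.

0

"him" takes "a tenant" as antecedent and "it" takes "a flat"; both are donkey pronouns co-varying with the restrictor.
Strong reading: for every (l,f,t) with let(l,f,t), insured(t,f).
Restrictor triples: (l1,f1,t3)→insured(t3,f1) ✓  (l1,f3,t3)→insured(t3,f3) ✓  (l1,f4,t2)→insured(t2,f4) ✓  (l2,f1,t3)→insured(t3,f1) ✓  (l2,f2,t3)→insured(t3,f2) ✓  (l2,f3,t4)→insured(t4,f3) ✓  (l2,f4,t1)→insured(t1,f4) ✓  (l3,f1,t1)→insured(t1,f1) ✓  (l3,f1,t2)→insured(t2,f1) ✓  (l3,f1,t3)→insured(t3,f1) ✓  (l3,f1,t4)→insured(t4,f1) ✓  (l3,f2,t1)→insured(t1,f2) ✓  (l3,f2,t3)→insured(t3,f2) ✓  (l3,f2,t4)→insured(t4,f2) ✓  (l3,f3,t4)→insured(t4,f3) ✓
Counterexamples (restrictor triples failing the scope): 0.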